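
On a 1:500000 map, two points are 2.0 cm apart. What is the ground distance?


ground = 2.0 cm * 500000 / 100 = 10000.0 m = 10.0 km

10.0 km


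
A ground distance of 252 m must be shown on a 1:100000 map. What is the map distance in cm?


map_cm = 252 * 100 / 100000 = 0.252 cm ≈ 0.25 cm

0.25 cm


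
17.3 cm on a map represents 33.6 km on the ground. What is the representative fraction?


ground = 33.6 km = 3360000 cm; RF denominator = ground / map = 3360000 / 17.3 ≈ 194220; RF = 1:194220

1:194220


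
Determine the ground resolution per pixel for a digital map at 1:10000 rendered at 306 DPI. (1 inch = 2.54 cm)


pixel_cm = 2.54 / 306 ≈ 0.008301 cm
ground = pixel_cm * 10000 / 100 = 2.54 * 10000 / (306 * 100) = 25400 / 30600 ≈ 0.83 m

0.83 m


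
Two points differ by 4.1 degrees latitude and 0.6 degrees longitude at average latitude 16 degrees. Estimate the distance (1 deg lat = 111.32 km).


dlat_km = 4.1 * 111.32 = 456.412
dlon_km = 0.6 * 111.32 * cos(16) ≈ 64.205
dist = sqrt(456.412^2 + 64.205^2) ≈ 460.9 km

460.9 km


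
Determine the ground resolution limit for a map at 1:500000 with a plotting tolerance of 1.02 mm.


ground = 1.02 mm * 500000 / 1000 = 510.0 m

510.0 m


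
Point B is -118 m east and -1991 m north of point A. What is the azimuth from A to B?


az = atan2(-118, -1991) = -176.6 deg
adjusted to 0-360: 183.4 degrees

183.4 degrees


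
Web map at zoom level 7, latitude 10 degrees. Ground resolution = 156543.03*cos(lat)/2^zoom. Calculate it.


res = 156543.03 * cos(10) / 2^7 = 156543.03 * 0.98480775 / 128 = 1204.41 m/pixel

1204.41 m/pixel


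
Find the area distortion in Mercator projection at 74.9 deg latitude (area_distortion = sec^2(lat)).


area_distortion = 1/cos^2(74.9) = 14.736

14.736


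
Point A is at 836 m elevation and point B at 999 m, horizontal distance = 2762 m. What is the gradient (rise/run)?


gradient = (999 - 836) / 2762 = 163 / 2762 = 0.059

0.059


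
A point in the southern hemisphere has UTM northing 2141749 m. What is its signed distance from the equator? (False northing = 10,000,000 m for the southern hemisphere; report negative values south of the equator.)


For southern: actual = 2141749 - 10000000 = -7858251 m

-7858251 m


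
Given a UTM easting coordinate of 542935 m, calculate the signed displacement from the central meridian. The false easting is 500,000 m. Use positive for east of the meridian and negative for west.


displacement = 542935 - 500000 = 42935 m

42935 m


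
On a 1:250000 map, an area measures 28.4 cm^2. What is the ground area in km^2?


ground_area = 28.4 * (250000/100)^2 = 177500000.0 m^2 = 177.5 km^2

177.5 km^2


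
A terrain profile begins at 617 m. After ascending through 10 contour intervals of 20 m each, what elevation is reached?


elevation = 617 + 10 * 20 = 817 m

817 m


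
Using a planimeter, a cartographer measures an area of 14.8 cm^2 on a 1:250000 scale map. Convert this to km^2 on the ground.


ground_area = 14.8 * (250000/100)^2 = 92500000.0 m^2 = 92.5 km^2

92.5 km^2


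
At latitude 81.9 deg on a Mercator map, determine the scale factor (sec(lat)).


SF = 1 / cos(81.9) = 1 / 0.140901 = 7.097

7.097


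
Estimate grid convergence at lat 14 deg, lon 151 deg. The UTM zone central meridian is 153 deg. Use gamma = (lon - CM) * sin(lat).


gamma = (151 - 153) * sin(14) = -2 * 0.241922 = -0.484 degrees

-0.484 degrees


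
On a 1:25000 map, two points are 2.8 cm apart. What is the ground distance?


ground = 2.8 cm * 25000 / 100 = 700.0 m

700.0 m


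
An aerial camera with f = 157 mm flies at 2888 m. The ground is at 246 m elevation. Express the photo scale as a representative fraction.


scale = f / (H - h) = 157 mm / 2642 m = 157 / 2642000 = 1:16828

1:16828


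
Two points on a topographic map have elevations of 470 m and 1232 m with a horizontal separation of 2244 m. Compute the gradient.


gradient = (1232 - 470) / 2244 = 762 / 2244 = 0.3396

0.3396


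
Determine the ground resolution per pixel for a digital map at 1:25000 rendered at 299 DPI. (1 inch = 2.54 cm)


pixel_cm = 2.54 / 299 ≈ 0.008495 cm
ground = pixel_cm * 25000 / 100 = 2.54 * 25000 / (299 * 100) = 63500 / 29900 ≈ 2.12 m

2.12 m


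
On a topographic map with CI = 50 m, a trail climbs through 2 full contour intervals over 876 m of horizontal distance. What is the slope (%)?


elevation change = 2 * 50 = 100 m
slope = 100 / 876 * 100 = 11.4%

11.4%


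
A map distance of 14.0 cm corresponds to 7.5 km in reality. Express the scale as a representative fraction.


ground = 7.5 km = 750000 cm; RF denominator = ground / map = 750000 / 14.0 ≈ 53571; RF = 1:53571

1:53571


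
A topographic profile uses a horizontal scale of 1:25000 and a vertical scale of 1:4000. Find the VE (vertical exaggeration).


VE = horizontal_scale / vertical_scale = 25000 / 4000 = 6.25

6.25x


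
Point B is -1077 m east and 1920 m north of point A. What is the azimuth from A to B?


az = atan2(-1077, 1920) = -29.3 deg
adjusted to 0-360: 330.7 degrees

330.7 degrees


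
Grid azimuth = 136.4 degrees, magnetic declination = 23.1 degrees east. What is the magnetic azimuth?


magnetic azimuth = grid azimuth - declination (east +ve)
mag_az = 136.4 - 23.1 = 113.3 degrees

113.3 degrees


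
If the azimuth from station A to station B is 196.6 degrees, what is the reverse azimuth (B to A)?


back azimuth = (196.6 + 180) mod 360 = 16.6 degrees

16.6 degrees


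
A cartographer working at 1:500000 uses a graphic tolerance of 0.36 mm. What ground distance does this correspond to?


ground = 0.36 mm * 500000 / 1000 = 180.0 m

180.0 m


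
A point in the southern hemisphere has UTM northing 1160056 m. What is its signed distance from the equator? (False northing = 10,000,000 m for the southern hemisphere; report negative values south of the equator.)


For southern: actual = 1160056 - 10000000 = -8839944 m

-8839944 m


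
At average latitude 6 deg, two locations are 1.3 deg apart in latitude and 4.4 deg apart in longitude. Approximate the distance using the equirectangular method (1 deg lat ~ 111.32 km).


dlat_km = 1.3 * 111.32 = 144.716
dlon_km = 4.4 * 111.32 * cos(6) ≈ 487.125
dist = sqrt(144.716^2 + 487.125^2) ≈ 508.2 km

508.2 km


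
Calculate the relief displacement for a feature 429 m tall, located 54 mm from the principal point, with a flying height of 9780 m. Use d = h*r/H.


d = h * r / H = 429 * 54 / 9780 = 2.37 mm

2.37 mm


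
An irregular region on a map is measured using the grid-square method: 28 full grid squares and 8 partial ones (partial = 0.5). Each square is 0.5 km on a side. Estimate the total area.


effective squares = 28 + 8 * 0.5 = 32.0
area = 32.0 * 0.25 = 8.0 km^2

8.0 km^2


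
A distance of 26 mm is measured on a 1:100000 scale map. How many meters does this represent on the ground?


ground = 26 mm * 100000 / 1000 = 2600.0 m

2600.0 m


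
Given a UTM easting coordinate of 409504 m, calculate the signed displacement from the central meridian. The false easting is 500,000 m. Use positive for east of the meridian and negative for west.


displacement = 409504 - 500000 = -90496 m

-90496 m


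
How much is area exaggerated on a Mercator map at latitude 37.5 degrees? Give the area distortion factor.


area_distortion = 1/cos^2(37.5) = 1.589

1.589


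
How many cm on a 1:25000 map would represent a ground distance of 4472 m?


map_cm = 4472 * 100 / 25000 = 17.888 cm ≈ 17.89 cm

17.89 cm


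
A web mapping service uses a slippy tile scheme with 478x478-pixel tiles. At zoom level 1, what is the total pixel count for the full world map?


tiles per axis = 2^1 = 2
total tiles = 2^2 = 4
pixels per axis = 2 * 478 = 956
total pixels = 956^2 = 913936

913936 pixels


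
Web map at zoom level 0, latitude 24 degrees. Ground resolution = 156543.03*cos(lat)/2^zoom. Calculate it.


res = 156543.03 * cos(24) / 2^0 = 156543.03 * 0.91354546 / 1 = 143009.17 m/pixel

143009.17 m/pixel


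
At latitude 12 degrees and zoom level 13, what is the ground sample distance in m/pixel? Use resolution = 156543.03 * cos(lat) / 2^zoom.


res = 156543.03 * cos(12) / 2^13 = 156543.03 * 0.9781476 / 8192 = 18.69 m/pixel

18.69 m/pixel


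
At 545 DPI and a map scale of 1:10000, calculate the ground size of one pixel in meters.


pixel_cm = 2.54 / 545 ≈ 0.004661 cm
ground = pixel_cm * 10000 / 100 = 2.54 * 10000 / (545 * 100) = 25400 / 54500 ≈ 0.47 m

0.47 m


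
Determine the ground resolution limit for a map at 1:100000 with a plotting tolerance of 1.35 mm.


ground = 1.35 mm * 100000 / 1000 = 135.0 m

135.0 m


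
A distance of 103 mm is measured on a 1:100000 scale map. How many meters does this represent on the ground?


ground = 103 mm * 100000 / 1000 = 10300.0 m

10300.0 m


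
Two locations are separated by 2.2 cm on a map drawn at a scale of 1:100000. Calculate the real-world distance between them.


ground = 2.2 cm * 100000 / 100 = 2200.0 m = 2.2 km

2.2 km


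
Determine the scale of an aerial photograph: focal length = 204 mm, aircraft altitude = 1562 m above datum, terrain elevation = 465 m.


scale = f / (H - h) = 204 mm / 1097 m = 204 / 1097000 = 1:5377

1:5377


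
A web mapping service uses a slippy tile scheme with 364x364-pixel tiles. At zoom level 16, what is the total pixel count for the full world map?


tiles per axis = 2^16 = 65536
total tiles = 65536^2 = 4294967296
pixels per axis = 65536 * 364 = 23855104
total pixels = 23855104^2 = 569065986850816

569065986850816 pixels


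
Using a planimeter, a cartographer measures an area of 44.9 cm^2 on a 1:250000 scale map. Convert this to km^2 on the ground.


ground_area = 44.9 * (250000/100)^2 = 280625000.0 m^2 = 280.625 km^2

280.625 km^2


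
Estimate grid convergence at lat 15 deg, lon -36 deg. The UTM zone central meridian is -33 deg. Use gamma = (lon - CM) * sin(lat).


gamma = (-36 - -33) * sin(15) = -3 * 0.258819 = -0.776 degrees

-0.776 degrees


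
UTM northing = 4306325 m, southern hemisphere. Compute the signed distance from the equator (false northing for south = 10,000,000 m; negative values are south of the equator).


For southern: actual = 4306325 - 10000000 = -5693675 m

-5693675 m


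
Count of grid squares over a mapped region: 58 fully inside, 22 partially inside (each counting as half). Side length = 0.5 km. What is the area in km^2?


effective squares = 58 + 22 * 0.5 = 69.0
area = 69.0 * 0.25 = 17.25 km^2

17.25 km^2


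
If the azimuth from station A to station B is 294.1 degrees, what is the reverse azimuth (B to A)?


back azimuth = (294.1 + 180) mod 360 = 114.1 degrees

114.1 degrees


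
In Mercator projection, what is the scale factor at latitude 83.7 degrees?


SF = 1 / cos(83.7) = 1 / 0.109734 = 9.113

9.113


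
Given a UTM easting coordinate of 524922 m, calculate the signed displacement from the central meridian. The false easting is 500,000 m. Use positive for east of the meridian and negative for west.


displacement = 524922 - 500000 = 24922 m

24922 m


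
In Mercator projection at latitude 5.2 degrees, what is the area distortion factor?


area_distortion = 1/cos^2(5.2) = 1.008

1.008


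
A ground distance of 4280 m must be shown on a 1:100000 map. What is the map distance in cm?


map_cm = 4280 * 100 / 100000 = 4.28 cm

4.28 cm


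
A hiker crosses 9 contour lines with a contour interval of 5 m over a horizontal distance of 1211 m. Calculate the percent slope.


elevation change = 9 * 5 = 45 m
slope = 45 / 1211 * 100 = 3.7%

3.7%


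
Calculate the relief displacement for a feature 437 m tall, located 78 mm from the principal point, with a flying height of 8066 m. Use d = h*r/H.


d = h * r / H = 437 * 78 / 8066 = 4.23 mm

4.23 mm


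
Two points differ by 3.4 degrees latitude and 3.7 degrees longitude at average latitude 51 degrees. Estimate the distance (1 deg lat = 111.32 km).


dlat_km = 3.4 * 111.32 = 378.488
dlon_km = 3.7 * 111.32 * cos(51) ≈ 259.207
dist = sqrt(378.488^2 + 259.207^2) ≈ 458.7 km

458.7 km


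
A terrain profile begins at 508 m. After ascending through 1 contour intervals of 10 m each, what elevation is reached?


elevation = 508 + 1 * 10 = 518 m

518 m


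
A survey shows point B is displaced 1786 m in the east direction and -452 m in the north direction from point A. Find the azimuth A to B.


az = atan2(1786, -452) = 104.2 deg
adjusted to 0-360: 104.2 degrees

104.2 degrees


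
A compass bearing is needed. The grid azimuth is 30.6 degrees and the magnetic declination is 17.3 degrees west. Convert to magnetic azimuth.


magnetic azimuth = grid azimuth - declination (east +ve)
mag_az = 30.6 - -17.3 = 47.9 degrees

47.9 degrees


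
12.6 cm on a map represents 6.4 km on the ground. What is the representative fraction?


ground = 6.4 km = 640000 cm; RF denominator = ground / map = 640000 / 12.6 ≈ 50794; RF = 1:50794

1:50794


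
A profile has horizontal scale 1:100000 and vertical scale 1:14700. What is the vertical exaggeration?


VE = horizontal_scale / vertical_scale = 100000 / 14700 ≈ 6.8

6.8x


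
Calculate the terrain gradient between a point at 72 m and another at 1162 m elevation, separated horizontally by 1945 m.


gradient = (1162 - 72) / 1945 = 1090 / 1945 = 0.5604

0.5604


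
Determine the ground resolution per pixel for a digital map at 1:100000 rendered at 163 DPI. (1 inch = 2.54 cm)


pixel_cm = 2.54 / 163 ≈ 0.015583 cm
ground = pixel_cm * 100000 / 100 = 2.54 * 100000 / (163 * 100) = 254000 / 16300 ≈ 15.58 m

15.58 m


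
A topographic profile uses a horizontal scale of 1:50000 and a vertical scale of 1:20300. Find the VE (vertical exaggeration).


VE = horizontal_scale / vertical_scale = 50000 / 20300 ≈ 2.5

2.5x


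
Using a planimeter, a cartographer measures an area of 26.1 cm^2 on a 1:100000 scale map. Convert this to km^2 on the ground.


ground_area = 26.1 * (100000/100)^2 = 26100000.0 m^2 = 26.1 km^2

26.1 km^2


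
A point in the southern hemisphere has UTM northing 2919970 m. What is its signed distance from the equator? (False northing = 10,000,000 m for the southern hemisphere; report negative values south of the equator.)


For southern: actual = 2919970 - 10000000 = -7080030 m

-7080030 m


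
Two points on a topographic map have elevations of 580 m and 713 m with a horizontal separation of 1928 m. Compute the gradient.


gradient = (713 - 580) / 1928 = 133 / 1928 = 0.069

0.069


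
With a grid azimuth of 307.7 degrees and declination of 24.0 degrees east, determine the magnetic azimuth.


magnetic azimuth = grid azimuth - declination (east +ve)
mag_az = 307.7 - 24.0 = 283.7 degrees

283.7 degrees


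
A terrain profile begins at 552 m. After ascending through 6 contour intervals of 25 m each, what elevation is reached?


elevation = 552 + 6 * 25 = 702 m

702 m


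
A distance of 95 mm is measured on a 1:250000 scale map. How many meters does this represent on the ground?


ground = 95 mm * 250000 / 1000 = 23750.0 m

23750.0 m


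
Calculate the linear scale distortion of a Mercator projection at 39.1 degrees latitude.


SF = 1 / cos(39.1) = 1 / 0.776046 = 1.289

1.289


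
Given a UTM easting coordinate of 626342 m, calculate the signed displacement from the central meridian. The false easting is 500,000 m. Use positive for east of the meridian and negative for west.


displacement = 626342 - 500000 = 126342 m

126342 m


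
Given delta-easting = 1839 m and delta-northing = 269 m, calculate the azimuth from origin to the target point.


az = atan2(1839, 269) = 81.7 deg
adjusted to 0-360: 81.7 degrees

81.7 degrees


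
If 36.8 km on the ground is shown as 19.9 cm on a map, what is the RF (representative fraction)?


ground = 36.8 km = 3680000 cm; RF denominator = ground / map = 3680000 / 19.9 ≈ 184925; RF = 1:184925

1:184925


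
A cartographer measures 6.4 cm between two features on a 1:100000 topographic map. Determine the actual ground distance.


ground = 6.4 cm * 100000 / 100 = 6400.0 m = 6.4 km

6.4 km


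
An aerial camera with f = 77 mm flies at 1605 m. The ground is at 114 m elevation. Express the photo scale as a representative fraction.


scale = f / (H - h) = 77 mm / 1491 m = 77 / 1491000 = 1:19364

1:19364


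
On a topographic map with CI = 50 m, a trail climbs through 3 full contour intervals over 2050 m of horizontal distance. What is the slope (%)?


elevation change = 3 * 50 = 150 m
slope = 150 / 2050 * 100 = 7.3%

7.3%


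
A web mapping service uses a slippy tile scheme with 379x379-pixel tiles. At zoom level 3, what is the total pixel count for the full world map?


tiles per axis = 2^3 = 8
total tiles = 8^2 = 64
pixels per axis = 8 * 379 = 3032
total pixels = 3032^2 = 9193024

9193024 pixels


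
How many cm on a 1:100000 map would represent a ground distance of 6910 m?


map_cm = 6910 * 100 / 100000 = 6.91 cm

6.91 cm


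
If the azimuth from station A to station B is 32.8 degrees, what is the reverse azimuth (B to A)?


back azimuth = (32.8 + 180) mod 360 = 212.8 degrees

212.8 degrees


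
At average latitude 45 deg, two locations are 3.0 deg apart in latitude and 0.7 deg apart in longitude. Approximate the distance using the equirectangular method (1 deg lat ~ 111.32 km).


dlat_km = 3.0 * 111.32 = 333.96
dlon_km = 0.7 * 111.32 * cos(45) ≈ 55.101
dist = sqrt(333.96^2 + 55.101^2) ≈ 338.5 km

338.5 km


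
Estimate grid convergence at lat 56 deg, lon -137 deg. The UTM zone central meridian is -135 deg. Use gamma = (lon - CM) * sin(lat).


gamma = (-137 - -135) * sin(56) = -2 * 0.829038 = -1.658 degrees

-1.658 degrees


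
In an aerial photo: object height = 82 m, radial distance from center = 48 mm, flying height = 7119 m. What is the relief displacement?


d = h * r / H = 82 * 48 / 7119 = 0.55 mm

0.55 mm


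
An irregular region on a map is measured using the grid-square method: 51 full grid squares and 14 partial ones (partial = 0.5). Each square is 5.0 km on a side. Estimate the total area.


effective squares = 51 + 14 * 0.5 = 58.0
area = 58.0 * 25.0 = 1450.0 km^2

1450.0 km^2


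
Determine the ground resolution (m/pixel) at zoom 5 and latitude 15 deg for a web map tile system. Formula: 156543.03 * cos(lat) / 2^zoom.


res = 156543.03 * cos(15) / 2^5 = 156543.03 * 0.96592583 / 32 = 4725.28 m/pixel

4725.28 m/pixel


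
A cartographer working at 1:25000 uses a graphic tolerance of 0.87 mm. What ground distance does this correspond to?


ground = 0.87 mm * 25000 / 1000 = 21.75 m

21.75 m


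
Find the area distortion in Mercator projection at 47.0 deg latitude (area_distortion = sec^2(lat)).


area_distortion = 1/cos^2(47.0) = 2.15

2.15


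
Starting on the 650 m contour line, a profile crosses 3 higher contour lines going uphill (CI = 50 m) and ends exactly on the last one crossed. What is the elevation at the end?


elevation = 650 + 3 * 50 = 800 m

800 m


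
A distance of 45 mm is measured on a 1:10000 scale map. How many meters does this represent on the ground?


ground = 45 mm * 10000 / 1000 = 450.0 m

450.0 m


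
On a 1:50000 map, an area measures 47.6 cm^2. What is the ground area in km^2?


ground_area = 47.6 * (50000/100)^2 = 11900000.0 m^2 = 11.9 km^2

11.9 km^2


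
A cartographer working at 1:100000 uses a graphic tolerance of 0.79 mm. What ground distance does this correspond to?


ground = 0.79 mm * 100000 / 1000 = 79.0 m

79.0 m


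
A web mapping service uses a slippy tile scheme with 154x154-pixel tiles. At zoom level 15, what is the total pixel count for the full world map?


tiles per axis = 2^15 = 32768
total tiles = 32768^2 = 1073741824
pixels per axis = 32768 * 154 = 5046272
total pixels = 5046272^2 = 25464861097984

25464861097984 pixels


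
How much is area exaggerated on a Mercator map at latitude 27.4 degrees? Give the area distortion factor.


area_distortion = 1/cos^2(27.4) = 1.269

1.269


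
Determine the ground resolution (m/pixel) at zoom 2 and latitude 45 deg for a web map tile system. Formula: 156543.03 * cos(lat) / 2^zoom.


res = 156543.03 * cos(45) / 2^2 = 156543.03 * 0.70710678 / 4 = 27673.16 m/pixel

27673.16 m/pixel


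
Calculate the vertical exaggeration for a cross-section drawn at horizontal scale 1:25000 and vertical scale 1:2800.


VE = horizontal_scale / vertical_scale = 25000 / 2800 ≈ 8.9

8.9x


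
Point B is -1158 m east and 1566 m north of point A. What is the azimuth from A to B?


az = atan2(-1158, 1566) = -36.5 deg
adjusted to 0-360: 323.5 degrees

323.5 degrees


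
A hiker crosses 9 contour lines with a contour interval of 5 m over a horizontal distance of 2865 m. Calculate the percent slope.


elevation change = 9 * 5 = 45 m
slope = 45 / 2865 * 100 = 1.6%

1.6%


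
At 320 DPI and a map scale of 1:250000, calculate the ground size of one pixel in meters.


pixel_cm = 2.54 / 320 ≈ 0.007938 cm
ground = pixel_cm * 250000 / 100 = 2.54 * 250000 / (320 * 100) = 635000 / 32000 ≈ 19.84 m

19.84 m


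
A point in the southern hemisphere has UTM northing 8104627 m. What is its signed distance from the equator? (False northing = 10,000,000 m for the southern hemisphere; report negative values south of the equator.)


For southern: actual = 8104627 - 10000000 = -1895373 m

-1895373 m


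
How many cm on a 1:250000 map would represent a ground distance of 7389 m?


map_cm = 7389 * 100 / 250000 = 2.9556 cm ≈ 2.96 cm

2.96 cm


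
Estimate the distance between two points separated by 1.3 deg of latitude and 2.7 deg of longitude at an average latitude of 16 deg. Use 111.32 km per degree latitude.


dlat_km = 1.3 * 111.32 = 144.716
dlon_km = 2.7 * 111.32 * cos(16) ≈ 288.921
dist = sqrt(144.716^2 + 288.921^2) ≈ 323.1 km

323.1 km


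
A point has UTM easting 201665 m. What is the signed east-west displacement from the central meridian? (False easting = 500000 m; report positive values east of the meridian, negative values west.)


displacement = 201665 - 500000 = -298335 m

-298335 m


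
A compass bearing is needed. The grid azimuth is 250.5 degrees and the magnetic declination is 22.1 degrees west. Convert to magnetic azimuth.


magnetic azimuth = grid azimuth - declination (east +ve)
mag_az = 250.5 - -22.1 = 272.6 degrees

272.6 degrees


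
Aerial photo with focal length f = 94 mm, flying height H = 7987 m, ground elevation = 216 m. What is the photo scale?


scale = f / (H - h) = 94 mm / 7771 m = 94 / 7771000 = 1:82670

1:82670


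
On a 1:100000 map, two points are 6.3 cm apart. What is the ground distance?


ground = 6.3 cm * 100000 / 100 = 6300.0 m = 6.3 km

6.3 km


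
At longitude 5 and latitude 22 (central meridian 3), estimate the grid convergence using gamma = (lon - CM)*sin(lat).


gamma = (5 - 3) * sin(22) = 2 * 0.374607 = 0.749 degrees

0.749 degrees


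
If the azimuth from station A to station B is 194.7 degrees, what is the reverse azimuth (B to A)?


back azimuth = (194.7 + 180) mod 360 = 14.7 degrees

14.7 degrees


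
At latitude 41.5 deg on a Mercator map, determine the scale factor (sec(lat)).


SF = 1 / cos(41.5) = 1 / 0.748956 = 1.335

1.335


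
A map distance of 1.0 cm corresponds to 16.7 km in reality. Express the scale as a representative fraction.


ground = 16.7 km = 1670000 cm; RF denominator = ground / map = 1670000 / 1.0 = 1670000; RF = 1:1670000

1:1670000


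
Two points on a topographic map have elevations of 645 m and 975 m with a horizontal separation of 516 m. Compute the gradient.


gradient = (975 - 645) / 516 = 330 / 516 = 0.6395

0.6395


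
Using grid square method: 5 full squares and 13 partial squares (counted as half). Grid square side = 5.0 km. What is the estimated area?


effective squares = 5 + 13 * 0.5 = 11.5
area = 11.5 * 25.0 = 287.5 km^2

287.5 km^2


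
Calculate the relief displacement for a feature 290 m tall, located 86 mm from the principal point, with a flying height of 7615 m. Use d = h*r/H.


d = h * r / H = 290 * 86 / 7615 = 3.28 mm

3.28 mm


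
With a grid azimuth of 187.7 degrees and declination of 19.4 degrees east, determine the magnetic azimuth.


magnetic azimuth = grid azimuth - declination (east +ve)
mag_az = 187.7 - 19.4 = 168.3 degrees

168.3 degrees


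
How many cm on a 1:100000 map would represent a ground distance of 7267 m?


map_cm = 7267 * 100 / 100000 = 7.267 cm ≈ 7.27 cm

7.27 cm


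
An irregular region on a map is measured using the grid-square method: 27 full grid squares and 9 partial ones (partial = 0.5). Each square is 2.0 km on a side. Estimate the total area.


effective squares = 27 + 9 * 0.5 = 31.5
area = 31.5 * 4.0 = 126.0 km^2

126.0 km^2


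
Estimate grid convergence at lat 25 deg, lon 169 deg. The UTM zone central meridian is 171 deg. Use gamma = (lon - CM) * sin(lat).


gamma = (169 - 171) * sin(25) = -2 * 0.422618 = -0.845 degrees

-0.845 degrees


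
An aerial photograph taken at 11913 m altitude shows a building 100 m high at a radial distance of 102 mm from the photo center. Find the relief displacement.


d = h * r / H = 100 * 102 / 11913 = 0.86 mm

0.86 mm


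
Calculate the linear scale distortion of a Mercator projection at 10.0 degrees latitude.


SF = 1 / cos(10.0) = 1 / 0.984808 = 1.015

1.015


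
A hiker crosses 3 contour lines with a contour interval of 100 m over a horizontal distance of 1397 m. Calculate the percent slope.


elevation change = 3 * 100 = 300 m
slope = 300 / 1397 * 100 = 21.5%

21.5%


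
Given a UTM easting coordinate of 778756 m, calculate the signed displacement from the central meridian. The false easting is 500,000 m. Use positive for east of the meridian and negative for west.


displacement = 778756 - 500000 = 278756 m

278756 m


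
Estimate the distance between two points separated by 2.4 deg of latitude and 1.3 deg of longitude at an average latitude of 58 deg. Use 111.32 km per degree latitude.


dlat_km = 2.4 * 111.32 = 267.168
dlon_km = 1.3 * 111.32 * cos(58) ≈ 76.688
dist = sqrt(267.168^2 + 76.688^2) ≈ 278.0 km

278.0 km


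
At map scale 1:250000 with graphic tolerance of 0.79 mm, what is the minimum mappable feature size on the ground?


ground = 0.79 mm * 250000 / 1000 = 197.5 m

197.5 m


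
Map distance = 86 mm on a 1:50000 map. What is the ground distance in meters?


ground = 86 mm * 50000 / 1000 = 4300.0 m

4300.0 m


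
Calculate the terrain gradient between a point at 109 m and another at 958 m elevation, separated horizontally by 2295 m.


gradient = (958 - 109) / 2295 = 849 / 2295 = 0.3699

0.3699


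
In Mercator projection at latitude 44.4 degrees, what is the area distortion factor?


area_distortion = 1/cos^2(44.4) = 1.959

1.959


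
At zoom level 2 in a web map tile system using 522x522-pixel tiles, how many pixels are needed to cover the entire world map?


tiles per axis = 2^2 = 4
total tiles = 4^2 = 16
pixels per axis = 4 * 522 = 2088
total pixels = 2088^2 = 4359744

4359744 pixels


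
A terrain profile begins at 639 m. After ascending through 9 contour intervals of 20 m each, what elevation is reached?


elevation = 639 + 9 * 20 = 819 m

819 m


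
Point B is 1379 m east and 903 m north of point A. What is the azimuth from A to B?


az = atan2(1379, 903) = 56.8 deg
adjusted to 0-360: 56.8 degrees

56.8 degrees


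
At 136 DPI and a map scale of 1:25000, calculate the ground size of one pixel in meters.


pixel_cm = 2.54 / 136 ≈ 0.018676 cm
ground = pixel_cm * 25000 / 100 = 2.54 * 25000 / (136 * 100) = 63500 / 13600 ≈ 4.67 m

4.67 m


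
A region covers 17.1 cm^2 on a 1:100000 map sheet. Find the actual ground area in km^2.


ground_area = 17.1 * (100000/100)^2 = 17100000.0 m^2 = 17.1 km^2

17.1 km^2


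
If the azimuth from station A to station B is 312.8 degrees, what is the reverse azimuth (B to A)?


back azimuth = (312.8 + 180) mod 360 = 132.8 degrees

132.8 degrees


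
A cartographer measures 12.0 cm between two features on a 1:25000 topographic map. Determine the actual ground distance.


ground = 12.0 cm * 25000 / 100 = 3000.0 m = 3.0 km

3.0 km


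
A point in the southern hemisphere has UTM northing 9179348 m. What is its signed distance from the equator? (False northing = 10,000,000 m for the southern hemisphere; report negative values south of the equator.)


For southern: actual = 9179348 - 10000000 = -820652 m

-820652 m


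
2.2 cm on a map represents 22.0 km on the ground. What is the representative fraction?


ground = 22.0 km = 2200000 cm; RF denominator = ground / map = 2200000 / 2.2 = 1000000; RF = 1:1000000

1:1000000


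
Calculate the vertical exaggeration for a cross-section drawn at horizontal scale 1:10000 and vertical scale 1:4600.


VE = horizontal_scale / vertical_scale = 10000 / 4600 ≈ 2.2

2.2x


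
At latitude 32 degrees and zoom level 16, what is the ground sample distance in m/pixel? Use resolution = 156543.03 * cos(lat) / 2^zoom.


res = 156543.03 * cos(32) / 2^16 = 156543.03 * 0.8480481 / 65536 = 2.03 m/pixel

2.03 m/pixel


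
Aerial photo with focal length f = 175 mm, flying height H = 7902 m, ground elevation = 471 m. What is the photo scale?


scale = f / (H - h) = 175 mm / 7431 m = 175 / 7431000 = 1:42463

1:42463


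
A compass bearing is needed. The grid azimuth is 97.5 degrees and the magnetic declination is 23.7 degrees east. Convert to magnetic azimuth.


magnetic azimuth = grid azimuth - declination (east +ve)
mag_az = 97.5 - 23.7 = 73.8 degrees

73.8 degrees


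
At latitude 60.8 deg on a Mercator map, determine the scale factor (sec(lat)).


SF = 1 / cos(60.8) = 1 / 0.48786 = 2.05

2.05


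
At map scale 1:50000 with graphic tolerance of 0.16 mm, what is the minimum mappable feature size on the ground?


ground = 0.16 mm * 50000 / 1000 = 8.0 m

8.0 m


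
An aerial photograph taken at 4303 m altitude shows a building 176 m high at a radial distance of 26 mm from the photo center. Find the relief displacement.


d = h * r / H = 176 * 26 / 4303 = 1.06 mm

1.06 mm


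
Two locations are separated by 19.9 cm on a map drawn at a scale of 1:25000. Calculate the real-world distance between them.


ground = 19.9 cm * 25000 / 100 = 4975.0 m = 4.975 km

4.975 km


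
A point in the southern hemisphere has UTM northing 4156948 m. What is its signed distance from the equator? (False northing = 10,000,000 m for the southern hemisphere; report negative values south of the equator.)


For southern: actual = 4156948 - 10000000 = -5843052 m

-5843052 m


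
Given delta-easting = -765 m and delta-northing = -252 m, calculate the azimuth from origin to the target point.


az = atan2(-765, -252) = -108.2 deg
adjusted to 0-360: 251.8 degrees

251.8 degrees


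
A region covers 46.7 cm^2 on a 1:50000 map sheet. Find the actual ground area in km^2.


ground_area = 46.7 * (50000/100)^2 = 11675000.0 m^2 = 11.675 km^2

11.675 km^2


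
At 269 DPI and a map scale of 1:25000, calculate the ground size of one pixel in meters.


pixel_cm = 2.54 / 269 ≈ 0.009442 cm
ground = pixel_cm * 25000 / 100 = 2.54 * 25000 / (269 * 100) = 63500 / 26900 ≈ 2.36 m

2.36 m


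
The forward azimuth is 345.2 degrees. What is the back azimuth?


back azimuth = (345.2 + 180) mod 360 = 165.2 degrees

165.2 degrees


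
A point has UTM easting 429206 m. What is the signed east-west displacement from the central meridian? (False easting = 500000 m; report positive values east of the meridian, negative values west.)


displacement = 429206 - 500000 = -70794 m

-70794 m


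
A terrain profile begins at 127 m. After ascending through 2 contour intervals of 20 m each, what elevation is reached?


elevation = 127 + 2 * 20 = 167 m

167 m


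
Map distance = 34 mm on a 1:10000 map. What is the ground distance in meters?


ground = 34 mm * 10000 / 1000 = 340.0 m

340.0 m


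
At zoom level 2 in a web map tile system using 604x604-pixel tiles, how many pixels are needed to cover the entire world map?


tiles per axis = 2^2 = 4
total tiles = 4^2 = 16
pixels per axis = 4 * 604 = 2416
total pixels = 2416^2 = 5837056

5837056 pixels


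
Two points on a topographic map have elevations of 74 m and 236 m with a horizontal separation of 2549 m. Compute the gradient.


gradient = (236 - 74) / 2549 = 162 / 2549 = 0.0636

0.0636


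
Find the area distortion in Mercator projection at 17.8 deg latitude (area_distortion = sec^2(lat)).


area_distortion = 1/cos^2(17.8) = 1.103

1.103


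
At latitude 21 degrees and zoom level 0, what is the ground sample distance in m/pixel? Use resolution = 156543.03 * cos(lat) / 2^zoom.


res = 156543.03 * cos(21) / 2^0 = 156543.03 * 0.93358043 / 1 = 146145.51 m/pixel

146145.51 m/pixel


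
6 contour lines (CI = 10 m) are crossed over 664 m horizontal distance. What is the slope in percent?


elevation change = 6 * 10 = 60 m
slope = 60 / 664 * 100 = 9.0%

9.0%


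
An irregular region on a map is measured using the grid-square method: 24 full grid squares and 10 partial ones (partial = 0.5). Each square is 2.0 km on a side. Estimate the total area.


effective squares = 24 + 10 * 0.5 = 29.0
area = 29.0 * 4.0 = 116.0 km^2

116.0 km^2


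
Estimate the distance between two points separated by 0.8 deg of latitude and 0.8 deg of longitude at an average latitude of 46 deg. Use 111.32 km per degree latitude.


dlat_km = 0.8 * 111.32 = 89.056
dlon_km = 0.8 * 111.32 * cos(46) ≈ 61.863
dist = sqrt(89.056^2 + 61.863^2) ≈ 108.4 km

108.4 km


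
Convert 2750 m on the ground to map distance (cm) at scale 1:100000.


map_cm = 2750 * 100 / 100000 = 2.75 cm

2.75 cm


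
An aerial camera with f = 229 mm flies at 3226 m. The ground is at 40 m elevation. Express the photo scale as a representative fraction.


scale = f / (H - h) = 229 mm / 3186 m = 229 / 3186000 = 1:13913

1:13913


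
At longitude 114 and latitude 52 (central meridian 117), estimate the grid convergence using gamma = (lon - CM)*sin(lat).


gamma = (114 - 117) * sin(52) = -3 * 0.788011 = -2.364 degrees

-2.364 degrees


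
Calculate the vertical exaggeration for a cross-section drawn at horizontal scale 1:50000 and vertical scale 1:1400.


VE = horizontal_scale / vertical_scale = 50000 / 1400 ≈ 35.7

35.7x


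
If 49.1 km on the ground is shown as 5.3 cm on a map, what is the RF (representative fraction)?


ground = 49.1 km = 4910000 cm; RF denominator = ground / map = 4910000 / 5.3 ≈ 926415; RF = 1:926415

1:926415


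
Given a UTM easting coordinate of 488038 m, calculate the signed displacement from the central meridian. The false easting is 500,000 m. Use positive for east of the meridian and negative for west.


displacement = 488038 - 500000 = -11962 m

-11962 m


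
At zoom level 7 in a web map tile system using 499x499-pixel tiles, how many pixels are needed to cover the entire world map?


tiles per axis = 2^7 = 128
total tiles = 128^2 = 16384
pixels per axis = 128 * 499 = 63872
total pixels = 63872^2 = 4079632384

4079632384 pixels


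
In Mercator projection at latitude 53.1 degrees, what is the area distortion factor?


area_distortion = 1/cos^2(53.1) = 2.774

2.774


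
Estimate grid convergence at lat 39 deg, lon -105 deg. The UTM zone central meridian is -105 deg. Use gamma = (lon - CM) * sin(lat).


gamma = (-105 - -105) * sin(39) = 0 * 0.62932 = 0.0 degrees

0.0 degrees


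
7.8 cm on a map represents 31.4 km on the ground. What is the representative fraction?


ground = 31.4 km = 3140000 cm; RF denominator = ground / map = 3140000 / 7.8 ≈ 402564; RF = 1:402564

1:402564


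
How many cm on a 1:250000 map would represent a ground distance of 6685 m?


map_cm = 6685 * 100 / 250000 = 2.674 cm ≈ 2.67 cm

2.67 cm


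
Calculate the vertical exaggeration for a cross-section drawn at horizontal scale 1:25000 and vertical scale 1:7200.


VE = horizontal_scale / vertical_scale = 25000 / 7200 ≈ 3.5

3.5x


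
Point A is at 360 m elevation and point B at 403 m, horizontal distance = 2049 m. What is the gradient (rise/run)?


gradient = (403 - 360) / 2049 = 43 / 2049 = 0.021

0.021


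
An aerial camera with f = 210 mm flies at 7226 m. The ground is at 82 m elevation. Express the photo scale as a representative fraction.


scale = f / (H - h) = 210 mm / 7144 m = 210 / 7144000 = 1:34019

1:34019


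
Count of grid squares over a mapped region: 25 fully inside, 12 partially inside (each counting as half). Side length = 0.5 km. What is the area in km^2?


effective squares = 25 + 12 * 0.5 = 31.0
area = 31.0 * 0.25 = 7.75 km^2

7.75 km^2


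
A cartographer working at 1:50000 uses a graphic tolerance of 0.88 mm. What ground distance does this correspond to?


ground = 0.88 mm * 50000 / 1000 = 44.0 m

44.0 m


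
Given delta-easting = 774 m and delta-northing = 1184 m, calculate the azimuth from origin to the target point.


az = atan2(774, 1184) = 33.2 deg
adjusted to 0-360: 33.2 degrees

33.2 degrees


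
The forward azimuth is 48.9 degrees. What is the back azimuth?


back azimuth = (48.9 + 180) mod 360 = 228.9 degrees

228.9 degrees


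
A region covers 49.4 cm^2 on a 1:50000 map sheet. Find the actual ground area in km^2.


ground_area = 49.4 * (50000/100)^2 = 12350000.0 m^2 = 12.35 km^2

12.35 km^2


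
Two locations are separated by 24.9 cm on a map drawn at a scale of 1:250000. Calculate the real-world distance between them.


ground = 24.9 cm * 250000 / 100 = 62250.0 m = 62.25 km

62.25 km


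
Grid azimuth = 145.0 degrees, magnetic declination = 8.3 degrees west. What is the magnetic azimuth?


magnetic azimuth = grid azimuth - declination (east +ve)
mag_az = 145.0 - -8.3 = 153.3 degrees

153.3 degrees


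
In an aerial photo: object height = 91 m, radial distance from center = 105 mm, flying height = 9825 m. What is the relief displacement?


d = h * r / H = 91 * 105 / 9825 = 0.97 mm

0.97 mm


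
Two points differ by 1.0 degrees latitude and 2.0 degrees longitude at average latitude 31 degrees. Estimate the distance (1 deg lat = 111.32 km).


dlat_km = 1.0 * 111.32 = 111.32
dlon_km = 2.0 * 111.32 * cos(31) ≈ 190.84
dist = sqrt(111.32^2 + 190.84^2) ≈ 220.9 km

220.9 km


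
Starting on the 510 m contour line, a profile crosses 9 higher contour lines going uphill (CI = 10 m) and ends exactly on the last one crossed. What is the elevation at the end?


elevation = 510 + 9 * 10 = 600 m

600 m


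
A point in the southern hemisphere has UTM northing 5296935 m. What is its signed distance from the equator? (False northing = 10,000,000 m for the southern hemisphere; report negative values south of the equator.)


For southern: actual = 5296935 - 10000000 = -4703065 m

-4703065 m


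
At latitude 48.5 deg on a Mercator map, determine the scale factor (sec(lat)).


SF = 1 / cos(48.5) = 1 / 0.66262 = 1.509

1.509


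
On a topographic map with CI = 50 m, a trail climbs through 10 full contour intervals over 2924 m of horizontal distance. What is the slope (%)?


elevation change = 10 * 50 = 500 m
slope = 500 / 2924 * 100 = 17.1%

17.1%


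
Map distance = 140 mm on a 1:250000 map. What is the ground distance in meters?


ground = 140 mm * 250000 / 1000 = 35000.0 m

35000.0 m
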